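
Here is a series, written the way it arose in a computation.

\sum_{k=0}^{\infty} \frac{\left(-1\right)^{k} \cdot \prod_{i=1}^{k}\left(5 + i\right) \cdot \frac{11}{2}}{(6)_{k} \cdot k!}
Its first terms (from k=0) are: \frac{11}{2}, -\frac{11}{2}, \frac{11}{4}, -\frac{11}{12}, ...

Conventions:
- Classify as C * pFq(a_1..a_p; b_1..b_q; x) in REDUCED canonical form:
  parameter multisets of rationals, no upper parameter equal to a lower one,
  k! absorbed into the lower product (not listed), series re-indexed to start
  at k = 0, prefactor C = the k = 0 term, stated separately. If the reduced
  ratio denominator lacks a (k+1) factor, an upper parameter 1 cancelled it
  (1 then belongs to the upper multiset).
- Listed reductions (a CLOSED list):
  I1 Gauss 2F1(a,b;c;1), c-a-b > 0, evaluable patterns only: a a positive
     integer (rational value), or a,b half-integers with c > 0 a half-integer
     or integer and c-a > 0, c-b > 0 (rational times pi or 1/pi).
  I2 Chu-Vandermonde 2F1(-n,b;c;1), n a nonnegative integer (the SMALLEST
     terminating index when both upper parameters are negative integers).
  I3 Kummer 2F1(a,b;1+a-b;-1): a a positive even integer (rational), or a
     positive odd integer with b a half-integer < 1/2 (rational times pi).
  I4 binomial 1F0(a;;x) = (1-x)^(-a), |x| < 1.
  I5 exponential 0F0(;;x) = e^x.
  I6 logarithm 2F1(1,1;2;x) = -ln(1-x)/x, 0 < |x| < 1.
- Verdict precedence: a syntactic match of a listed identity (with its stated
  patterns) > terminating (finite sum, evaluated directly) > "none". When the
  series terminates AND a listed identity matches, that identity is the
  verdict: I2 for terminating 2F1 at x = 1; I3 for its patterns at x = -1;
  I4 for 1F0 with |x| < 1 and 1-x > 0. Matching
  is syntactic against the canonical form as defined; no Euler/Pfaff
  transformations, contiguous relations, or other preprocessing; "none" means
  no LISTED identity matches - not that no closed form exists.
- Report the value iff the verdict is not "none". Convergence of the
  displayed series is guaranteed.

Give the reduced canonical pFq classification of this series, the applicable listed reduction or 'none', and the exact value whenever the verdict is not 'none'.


x = -1 here; the reduced form reads 0F0, upper {-}, lower {-}, C = \frac{11}{2}. Verdict: the exponential series (I5) matches (the 0F0 exponential series at x = -1). Exact value: \frac{11}{2} \cdot e^{-1}.

Key observation: with t_0 = \frac{11}{2}, the parameter 6 appears in both the upper and lower lists and cancels.
Ratio: r(k) = -1 * 1 / [(k+1)] ; factor over Q: parameters, x = -1, and C = \frac{11}{2}.


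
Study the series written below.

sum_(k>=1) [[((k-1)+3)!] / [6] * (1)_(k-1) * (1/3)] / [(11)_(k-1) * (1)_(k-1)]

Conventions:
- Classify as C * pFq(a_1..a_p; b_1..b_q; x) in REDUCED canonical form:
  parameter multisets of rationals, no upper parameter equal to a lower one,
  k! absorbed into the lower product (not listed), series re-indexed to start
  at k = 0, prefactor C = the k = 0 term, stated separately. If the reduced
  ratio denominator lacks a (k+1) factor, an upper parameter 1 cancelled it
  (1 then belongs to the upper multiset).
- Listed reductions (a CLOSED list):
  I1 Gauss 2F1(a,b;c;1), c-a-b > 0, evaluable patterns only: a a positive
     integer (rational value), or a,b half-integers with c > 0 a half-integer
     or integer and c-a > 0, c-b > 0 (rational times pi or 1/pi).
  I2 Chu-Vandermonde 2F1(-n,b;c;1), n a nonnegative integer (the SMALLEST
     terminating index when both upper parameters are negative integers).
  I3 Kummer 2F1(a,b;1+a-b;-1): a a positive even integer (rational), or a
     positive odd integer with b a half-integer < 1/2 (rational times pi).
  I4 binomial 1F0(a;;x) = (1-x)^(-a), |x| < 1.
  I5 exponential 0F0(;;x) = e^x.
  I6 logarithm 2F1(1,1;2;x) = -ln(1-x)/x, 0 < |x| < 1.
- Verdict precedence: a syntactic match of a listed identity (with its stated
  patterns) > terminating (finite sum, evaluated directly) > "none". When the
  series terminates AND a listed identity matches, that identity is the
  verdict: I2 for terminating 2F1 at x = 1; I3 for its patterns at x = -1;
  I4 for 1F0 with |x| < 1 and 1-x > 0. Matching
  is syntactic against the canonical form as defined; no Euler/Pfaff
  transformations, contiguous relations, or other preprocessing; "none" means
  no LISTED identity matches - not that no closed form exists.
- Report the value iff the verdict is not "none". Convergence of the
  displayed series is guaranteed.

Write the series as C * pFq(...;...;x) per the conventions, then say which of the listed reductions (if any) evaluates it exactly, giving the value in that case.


At argument 1: a 2F1 with upper {1, 4}, lower {11}, scaled by C = 1/3. Verdict: Gauss's theorem (I1) applies (x = 1: the Gamma ratio telescopes since c-a-b = 6 > 0 and a = 1 in Z>0). Hence: 5/9.

The tell: t_0 = 1/3 here, and the factorial ratio (prefactor 1/3) (k+a-1)!/(a-1)! is a rising factorial (a)_k.
Step ratio: r(k) = 1 * (k+1) (k+4) / [(k+11) (k+1)] - poly over poly, x = 1 from leading terms; C = 1/3 at k = 0.


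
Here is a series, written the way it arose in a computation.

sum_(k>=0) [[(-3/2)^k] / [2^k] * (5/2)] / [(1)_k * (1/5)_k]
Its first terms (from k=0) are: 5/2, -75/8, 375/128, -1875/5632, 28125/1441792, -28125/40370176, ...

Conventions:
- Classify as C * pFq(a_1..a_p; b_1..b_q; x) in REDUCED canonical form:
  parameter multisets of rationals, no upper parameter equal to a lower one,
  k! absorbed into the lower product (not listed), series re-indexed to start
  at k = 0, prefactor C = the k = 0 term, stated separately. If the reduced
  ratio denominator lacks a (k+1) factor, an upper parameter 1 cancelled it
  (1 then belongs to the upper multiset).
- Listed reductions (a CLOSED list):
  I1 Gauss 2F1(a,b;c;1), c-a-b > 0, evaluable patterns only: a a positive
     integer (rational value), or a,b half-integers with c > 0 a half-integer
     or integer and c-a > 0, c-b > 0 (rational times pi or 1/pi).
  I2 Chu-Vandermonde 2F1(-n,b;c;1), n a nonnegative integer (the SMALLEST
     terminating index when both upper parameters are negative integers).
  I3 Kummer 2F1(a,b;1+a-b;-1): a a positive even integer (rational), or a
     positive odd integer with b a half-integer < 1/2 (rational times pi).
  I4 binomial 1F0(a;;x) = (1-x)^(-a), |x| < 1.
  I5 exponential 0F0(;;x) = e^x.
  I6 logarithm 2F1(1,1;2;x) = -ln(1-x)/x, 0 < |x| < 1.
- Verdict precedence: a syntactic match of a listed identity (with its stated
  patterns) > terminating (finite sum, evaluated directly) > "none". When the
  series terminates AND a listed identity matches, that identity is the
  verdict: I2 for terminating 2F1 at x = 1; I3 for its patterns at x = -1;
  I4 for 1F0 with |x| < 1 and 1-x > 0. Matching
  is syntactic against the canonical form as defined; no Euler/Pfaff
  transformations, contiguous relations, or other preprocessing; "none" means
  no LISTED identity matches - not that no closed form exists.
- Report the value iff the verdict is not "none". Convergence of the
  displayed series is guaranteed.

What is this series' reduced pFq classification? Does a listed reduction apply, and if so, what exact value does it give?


x = -3/4 here; the reduced form reads 0F1, upper {-}, lower {1/5}, C = 5/2. Verdict: none. Every listed pattern misses the 0F1 form at -3/4, upper {-}.

The tell: x = (-3/4) and the two k-th powers (C = 5/2, x = -3/4) combine into one argument.
Ratio: r(k) = (-3/4) * 1 / [(k+1/5) (k+1)] - rational in k. x = (-3/4); t_0 = 5/2; negate the roots.


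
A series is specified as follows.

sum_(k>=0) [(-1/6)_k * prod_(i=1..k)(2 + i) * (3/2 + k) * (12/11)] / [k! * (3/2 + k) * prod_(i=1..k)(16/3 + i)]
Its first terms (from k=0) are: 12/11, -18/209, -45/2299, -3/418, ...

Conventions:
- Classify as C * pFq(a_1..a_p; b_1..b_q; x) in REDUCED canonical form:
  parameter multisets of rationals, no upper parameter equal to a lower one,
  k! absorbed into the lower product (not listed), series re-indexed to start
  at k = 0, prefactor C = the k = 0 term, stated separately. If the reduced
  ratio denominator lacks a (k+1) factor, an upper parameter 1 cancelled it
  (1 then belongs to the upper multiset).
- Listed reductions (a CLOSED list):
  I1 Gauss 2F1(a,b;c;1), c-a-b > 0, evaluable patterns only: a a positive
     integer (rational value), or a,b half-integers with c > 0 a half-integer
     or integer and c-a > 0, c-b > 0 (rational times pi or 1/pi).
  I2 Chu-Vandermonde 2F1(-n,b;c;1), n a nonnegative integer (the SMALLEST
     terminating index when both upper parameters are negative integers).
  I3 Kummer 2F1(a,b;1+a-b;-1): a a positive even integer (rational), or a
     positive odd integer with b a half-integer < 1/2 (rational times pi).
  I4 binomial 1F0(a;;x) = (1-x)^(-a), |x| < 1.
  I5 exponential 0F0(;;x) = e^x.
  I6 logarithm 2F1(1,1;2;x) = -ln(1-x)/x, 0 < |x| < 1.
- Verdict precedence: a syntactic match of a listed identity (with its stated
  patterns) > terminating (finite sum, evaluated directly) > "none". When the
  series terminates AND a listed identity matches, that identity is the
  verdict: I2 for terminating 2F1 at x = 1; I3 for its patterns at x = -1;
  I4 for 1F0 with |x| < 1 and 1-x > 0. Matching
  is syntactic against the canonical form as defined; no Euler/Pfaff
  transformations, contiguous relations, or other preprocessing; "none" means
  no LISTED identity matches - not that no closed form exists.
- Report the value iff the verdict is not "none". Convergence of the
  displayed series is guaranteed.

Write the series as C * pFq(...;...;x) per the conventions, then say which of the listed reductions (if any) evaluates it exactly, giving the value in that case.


At argument 1: a 2F1 with upper {-1/6, 3}, lower {19/3}, scaled by C = 12/11. Verdict (x = 1): the Gauss summation I1 applies (x = 1: the Gamma ratio telescopes since c-a-b = 7/2 > 0 and a = 3 in Z>0). Sum: 66560/68607.

Key step: x = 1 and the running product (C = 12/11) telescopes to a rising factorial.
Step ratio: r(k) = 1 * (k-1/6) (k+3) / [(k+19/3) (k+1)] - rational in k. x = 1; t_0 = 12/11; negate the roots.


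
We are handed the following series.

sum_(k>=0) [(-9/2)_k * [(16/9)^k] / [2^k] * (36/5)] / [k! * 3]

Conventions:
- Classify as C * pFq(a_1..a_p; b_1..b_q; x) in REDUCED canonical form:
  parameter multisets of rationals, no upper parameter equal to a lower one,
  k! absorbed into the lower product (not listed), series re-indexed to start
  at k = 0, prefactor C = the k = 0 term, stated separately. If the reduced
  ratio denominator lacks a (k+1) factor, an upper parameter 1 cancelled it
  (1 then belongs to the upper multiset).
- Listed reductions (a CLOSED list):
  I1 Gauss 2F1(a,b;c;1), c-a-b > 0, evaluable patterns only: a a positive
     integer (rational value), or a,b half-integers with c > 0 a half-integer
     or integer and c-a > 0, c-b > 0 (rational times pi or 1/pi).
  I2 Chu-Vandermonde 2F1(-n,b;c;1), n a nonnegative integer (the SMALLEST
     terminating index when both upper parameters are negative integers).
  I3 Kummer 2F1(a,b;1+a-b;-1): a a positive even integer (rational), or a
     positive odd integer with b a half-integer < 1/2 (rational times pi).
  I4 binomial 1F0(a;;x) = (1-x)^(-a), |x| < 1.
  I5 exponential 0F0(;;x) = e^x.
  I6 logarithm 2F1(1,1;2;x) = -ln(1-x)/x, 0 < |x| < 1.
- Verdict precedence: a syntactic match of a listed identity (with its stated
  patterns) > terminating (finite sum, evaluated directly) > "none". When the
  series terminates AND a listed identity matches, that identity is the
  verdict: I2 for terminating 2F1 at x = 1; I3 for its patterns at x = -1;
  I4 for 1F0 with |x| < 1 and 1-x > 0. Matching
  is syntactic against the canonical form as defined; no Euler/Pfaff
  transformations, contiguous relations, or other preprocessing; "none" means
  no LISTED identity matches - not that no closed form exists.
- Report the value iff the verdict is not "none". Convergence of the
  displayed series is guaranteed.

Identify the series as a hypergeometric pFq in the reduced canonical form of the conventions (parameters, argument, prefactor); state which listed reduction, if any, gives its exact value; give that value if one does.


The series (x = 8/9) is 1F0: upper {-9/2}, lower {-}, prefactor 12/5. Verdict: this is the binomial series (I4) (the 1F0 binomial series: exponent 9/2, x = 8/9). Value: (12/5) * (1/9)^(9/2).

The tell: from the first term 12/5: the two k-th powers (C = 12/5, x = 8/9) combine into one argument.
Adjacent-term ratio: r(k) = (8/9) * (k-9/2) / [(k+1)] - poly over poly, x = (8/9) from leading terms; C = 12/5 at k = 0.


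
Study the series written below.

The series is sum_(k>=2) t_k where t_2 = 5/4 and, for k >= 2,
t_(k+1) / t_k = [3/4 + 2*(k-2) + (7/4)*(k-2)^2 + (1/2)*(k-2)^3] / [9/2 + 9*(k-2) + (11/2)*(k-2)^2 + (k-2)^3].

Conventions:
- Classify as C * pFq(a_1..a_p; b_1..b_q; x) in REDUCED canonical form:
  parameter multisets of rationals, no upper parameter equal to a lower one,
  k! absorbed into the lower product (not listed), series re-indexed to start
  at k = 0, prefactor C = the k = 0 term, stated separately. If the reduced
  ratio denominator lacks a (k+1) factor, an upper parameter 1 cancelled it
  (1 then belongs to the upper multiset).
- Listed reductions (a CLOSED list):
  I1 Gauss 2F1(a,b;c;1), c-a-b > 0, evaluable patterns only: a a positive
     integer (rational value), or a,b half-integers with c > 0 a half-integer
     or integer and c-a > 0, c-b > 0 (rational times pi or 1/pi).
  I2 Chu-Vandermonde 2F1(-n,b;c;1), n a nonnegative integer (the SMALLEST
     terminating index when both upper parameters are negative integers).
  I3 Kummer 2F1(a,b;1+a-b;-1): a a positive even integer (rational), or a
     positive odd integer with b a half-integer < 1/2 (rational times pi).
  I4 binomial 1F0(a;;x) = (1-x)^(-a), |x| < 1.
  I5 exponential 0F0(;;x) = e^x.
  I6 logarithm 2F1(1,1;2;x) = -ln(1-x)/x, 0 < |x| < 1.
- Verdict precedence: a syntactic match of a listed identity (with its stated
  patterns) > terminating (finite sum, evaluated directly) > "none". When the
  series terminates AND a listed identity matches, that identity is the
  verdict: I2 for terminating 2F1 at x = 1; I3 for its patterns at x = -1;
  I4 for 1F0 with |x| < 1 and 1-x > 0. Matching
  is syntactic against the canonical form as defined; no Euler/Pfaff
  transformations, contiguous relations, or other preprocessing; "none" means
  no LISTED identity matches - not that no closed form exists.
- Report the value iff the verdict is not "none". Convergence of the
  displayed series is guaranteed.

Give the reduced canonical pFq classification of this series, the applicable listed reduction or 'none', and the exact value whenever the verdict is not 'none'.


Key observation: t_0 being 5/4, cancel k + 3/2 from the displayed ratio first; then C = 5/4, x = 1/2.
Adjacent-term ratio: r(k) = (1/2) * (k+1) (k+1) / [(k+3) (k+1)] ; factor over Q: parameters, x = (1/2), and C = 5/4.

With C = 5/4: the canonical form is 2F1(1, 1; 3; 1/2). Verdict: none. Every listed pattern misses the 2F1 form at 1/2, upper {1, 1}.


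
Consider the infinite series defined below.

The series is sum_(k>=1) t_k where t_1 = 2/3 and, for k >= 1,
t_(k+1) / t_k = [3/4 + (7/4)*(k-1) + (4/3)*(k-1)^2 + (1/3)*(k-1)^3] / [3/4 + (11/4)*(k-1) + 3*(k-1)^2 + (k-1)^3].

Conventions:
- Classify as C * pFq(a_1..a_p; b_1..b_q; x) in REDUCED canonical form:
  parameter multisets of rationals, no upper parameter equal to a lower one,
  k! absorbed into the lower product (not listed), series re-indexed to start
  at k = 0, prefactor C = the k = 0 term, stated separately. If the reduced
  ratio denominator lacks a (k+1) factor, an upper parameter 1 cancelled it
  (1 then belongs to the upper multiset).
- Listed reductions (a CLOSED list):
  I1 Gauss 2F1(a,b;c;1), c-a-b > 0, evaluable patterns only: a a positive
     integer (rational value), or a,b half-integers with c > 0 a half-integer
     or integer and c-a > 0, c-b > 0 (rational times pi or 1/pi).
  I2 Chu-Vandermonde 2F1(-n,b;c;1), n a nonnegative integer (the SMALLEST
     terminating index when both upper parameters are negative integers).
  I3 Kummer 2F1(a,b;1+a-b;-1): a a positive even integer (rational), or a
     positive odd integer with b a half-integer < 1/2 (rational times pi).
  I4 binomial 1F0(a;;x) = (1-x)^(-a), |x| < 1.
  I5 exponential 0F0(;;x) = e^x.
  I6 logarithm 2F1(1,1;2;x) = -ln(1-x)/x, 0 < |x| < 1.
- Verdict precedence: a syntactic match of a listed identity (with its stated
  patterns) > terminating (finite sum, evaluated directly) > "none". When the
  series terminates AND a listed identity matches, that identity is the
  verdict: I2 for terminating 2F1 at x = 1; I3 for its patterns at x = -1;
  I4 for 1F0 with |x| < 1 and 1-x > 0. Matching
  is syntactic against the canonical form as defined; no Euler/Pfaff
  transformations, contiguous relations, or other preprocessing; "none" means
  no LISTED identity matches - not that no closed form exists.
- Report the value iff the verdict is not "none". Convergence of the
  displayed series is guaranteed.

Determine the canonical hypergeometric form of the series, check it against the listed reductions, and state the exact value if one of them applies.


With C = 2/3: the canonical form is 2F1(1, 3/2; 1/2; 1/3). Verdict: none. No listed pattern accepts 2F1(1, 3/2; 1/2; 1/3).

Key observation: with t_0 = 2/3, the ratio is unreduced: k + 3/2 divides both sides (prefactor 2/3).
Term ratio: r(k) = (1/3) * (k+1) (k+3/2) / [(k+1/2) (k+1)] - rational in k, leading ratio (1/3); with t_0 = 2/3, classification follows.


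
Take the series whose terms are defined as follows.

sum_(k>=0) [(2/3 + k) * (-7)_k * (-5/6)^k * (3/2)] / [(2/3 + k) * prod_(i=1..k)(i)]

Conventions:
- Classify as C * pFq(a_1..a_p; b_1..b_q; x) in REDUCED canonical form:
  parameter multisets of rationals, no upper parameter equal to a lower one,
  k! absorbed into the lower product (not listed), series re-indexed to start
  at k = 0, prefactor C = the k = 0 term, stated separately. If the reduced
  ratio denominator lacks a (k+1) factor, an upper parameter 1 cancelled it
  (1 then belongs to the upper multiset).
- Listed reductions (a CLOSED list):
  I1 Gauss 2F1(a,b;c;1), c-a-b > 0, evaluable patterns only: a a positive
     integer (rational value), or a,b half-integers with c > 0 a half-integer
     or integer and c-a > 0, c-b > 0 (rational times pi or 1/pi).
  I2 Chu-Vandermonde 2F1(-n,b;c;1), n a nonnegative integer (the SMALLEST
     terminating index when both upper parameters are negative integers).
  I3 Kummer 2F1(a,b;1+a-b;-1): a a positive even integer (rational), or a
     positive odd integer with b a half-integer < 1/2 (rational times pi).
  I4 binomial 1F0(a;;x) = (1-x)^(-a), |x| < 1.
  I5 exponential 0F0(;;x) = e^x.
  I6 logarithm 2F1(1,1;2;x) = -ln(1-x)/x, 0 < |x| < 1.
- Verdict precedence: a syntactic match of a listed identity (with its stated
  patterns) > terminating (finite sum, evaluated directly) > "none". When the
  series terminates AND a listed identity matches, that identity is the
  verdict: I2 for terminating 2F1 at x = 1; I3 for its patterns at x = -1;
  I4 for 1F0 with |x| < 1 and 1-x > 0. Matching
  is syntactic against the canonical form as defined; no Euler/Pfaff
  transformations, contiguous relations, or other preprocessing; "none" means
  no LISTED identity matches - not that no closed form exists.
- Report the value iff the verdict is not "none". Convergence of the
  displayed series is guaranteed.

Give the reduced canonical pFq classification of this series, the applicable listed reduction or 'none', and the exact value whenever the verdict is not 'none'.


With C = 3/2: the canonical form is 1F0(-7; -; -5/6). Verdict: the binomial series (I4) applies (the 1F0 binomial series: exponent 7, x = -5/6). Value: 19487171/186624.

Structural cue: x = (-5/6) and k + 2/3 divides numerator and denominator alike; prefactor 3/2 after cancelling.
Ratio: r(k) = (-5/6) * (k-7) / [(k+1)] - rational; roots negated = parameters, x = (-5/6), C = 3/2.


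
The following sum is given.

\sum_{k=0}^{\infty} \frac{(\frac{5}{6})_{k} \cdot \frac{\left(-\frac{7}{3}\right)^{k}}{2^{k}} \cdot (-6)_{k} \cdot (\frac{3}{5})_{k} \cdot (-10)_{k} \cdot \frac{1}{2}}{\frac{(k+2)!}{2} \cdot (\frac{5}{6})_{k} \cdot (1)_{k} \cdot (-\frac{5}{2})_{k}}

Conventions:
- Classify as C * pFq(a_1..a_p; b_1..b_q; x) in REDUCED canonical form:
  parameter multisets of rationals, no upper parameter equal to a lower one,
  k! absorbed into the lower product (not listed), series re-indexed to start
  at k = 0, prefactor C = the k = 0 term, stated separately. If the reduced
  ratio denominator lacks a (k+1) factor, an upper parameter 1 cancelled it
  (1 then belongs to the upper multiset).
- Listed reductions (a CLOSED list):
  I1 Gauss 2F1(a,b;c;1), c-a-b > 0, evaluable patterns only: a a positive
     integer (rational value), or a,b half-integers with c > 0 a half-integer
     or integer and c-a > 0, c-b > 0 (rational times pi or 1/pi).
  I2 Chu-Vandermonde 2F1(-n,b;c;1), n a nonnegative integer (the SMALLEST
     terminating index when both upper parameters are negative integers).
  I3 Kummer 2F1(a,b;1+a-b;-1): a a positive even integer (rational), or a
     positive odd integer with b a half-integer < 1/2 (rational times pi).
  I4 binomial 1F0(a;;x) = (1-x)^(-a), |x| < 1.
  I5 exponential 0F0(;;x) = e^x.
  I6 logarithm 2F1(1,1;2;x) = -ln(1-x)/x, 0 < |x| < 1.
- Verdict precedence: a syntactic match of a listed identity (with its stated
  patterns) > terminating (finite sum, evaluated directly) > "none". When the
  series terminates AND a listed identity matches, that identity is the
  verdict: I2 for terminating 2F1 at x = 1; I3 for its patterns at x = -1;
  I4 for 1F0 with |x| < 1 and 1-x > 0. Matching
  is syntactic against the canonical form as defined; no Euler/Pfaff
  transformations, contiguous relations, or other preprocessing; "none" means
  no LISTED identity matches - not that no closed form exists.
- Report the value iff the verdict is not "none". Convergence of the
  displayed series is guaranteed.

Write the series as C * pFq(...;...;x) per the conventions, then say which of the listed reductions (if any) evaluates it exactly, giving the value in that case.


Structural cue: with t_0 = \frac{1}{2}, the parameter 5/6 appears in both the upper and lower lists and cancels.
Consecutive-term ratio: r(k) = -\frac{7}{6} * (k-10) (k-6) (k+\frac{3}{5}) / [(k-\frac{5}{2}) (k+3) (k+1)] - poly over poly, x = -\frac{7}{6} from leading terms; C = \frac{1}{2} at k = 0.

Reduced: x = -\frac{7}{6}, 3F2, upper = {-10, -6, \frac{3}{5}}, lower = {-\frac{5}{2}, 3}, C = \frac{1}{2}. Verdict: terminating. (-6)_k vanishes past k = 6, leaving a 7-term sum, computed directly. Hence: \frac{969308381}{12656250}.


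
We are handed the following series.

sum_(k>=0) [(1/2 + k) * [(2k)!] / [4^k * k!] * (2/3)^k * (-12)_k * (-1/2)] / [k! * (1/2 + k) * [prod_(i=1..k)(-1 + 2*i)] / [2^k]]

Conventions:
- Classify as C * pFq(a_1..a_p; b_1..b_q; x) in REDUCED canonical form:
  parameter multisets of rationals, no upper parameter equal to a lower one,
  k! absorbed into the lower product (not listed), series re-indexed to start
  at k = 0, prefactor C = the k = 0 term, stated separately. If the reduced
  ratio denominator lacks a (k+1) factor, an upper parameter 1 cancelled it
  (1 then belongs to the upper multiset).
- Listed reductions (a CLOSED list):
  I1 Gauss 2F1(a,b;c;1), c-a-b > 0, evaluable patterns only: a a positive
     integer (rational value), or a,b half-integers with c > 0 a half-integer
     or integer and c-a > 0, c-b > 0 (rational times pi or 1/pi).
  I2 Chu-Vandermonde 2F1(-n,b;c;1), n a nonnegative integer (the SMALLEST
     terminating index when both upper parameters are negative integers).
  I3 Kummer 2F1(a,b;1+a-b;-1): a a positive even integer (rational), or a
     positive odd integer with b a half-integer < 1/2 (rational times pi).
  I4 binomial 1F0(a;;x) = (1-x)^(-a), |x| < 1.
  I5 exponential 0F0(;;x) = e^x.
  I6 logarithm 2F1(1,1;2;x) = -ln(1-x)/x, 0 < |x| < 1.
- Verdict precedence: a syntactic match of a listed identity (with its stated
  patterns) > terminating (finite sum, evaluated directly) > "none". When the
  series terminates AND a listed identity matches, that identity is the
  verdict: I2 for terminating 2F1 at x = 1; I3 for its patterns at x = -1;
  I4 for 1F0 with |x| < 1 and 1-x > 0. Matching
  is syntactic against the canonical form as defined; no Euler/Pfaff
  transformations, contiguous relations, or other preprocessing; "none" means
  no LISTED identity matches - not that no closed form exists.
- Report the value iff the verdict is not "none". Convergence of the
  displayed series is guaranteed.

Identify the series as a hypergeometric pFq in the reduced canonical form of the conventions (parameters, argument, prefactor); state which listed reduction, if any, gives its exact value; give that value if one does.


Canonical form: C = -1/2 times 1F0 with upper {-12}, lower {-}, x = 2/3. Verdict: the binomial series (I4) applies (the 1F0 binomial series: exponent 12, x = 2/3). Exact value: -1/1062882.

Key step: t_0 being -1/2, the lower odd product (prefactor -1/2) is 2^k (1/2)_k.
Step ratio: r(k) = (2/3) * (k-12) / [(k+1)] ; factor over Q: parameters, x = (2/3), and C = -1/2.


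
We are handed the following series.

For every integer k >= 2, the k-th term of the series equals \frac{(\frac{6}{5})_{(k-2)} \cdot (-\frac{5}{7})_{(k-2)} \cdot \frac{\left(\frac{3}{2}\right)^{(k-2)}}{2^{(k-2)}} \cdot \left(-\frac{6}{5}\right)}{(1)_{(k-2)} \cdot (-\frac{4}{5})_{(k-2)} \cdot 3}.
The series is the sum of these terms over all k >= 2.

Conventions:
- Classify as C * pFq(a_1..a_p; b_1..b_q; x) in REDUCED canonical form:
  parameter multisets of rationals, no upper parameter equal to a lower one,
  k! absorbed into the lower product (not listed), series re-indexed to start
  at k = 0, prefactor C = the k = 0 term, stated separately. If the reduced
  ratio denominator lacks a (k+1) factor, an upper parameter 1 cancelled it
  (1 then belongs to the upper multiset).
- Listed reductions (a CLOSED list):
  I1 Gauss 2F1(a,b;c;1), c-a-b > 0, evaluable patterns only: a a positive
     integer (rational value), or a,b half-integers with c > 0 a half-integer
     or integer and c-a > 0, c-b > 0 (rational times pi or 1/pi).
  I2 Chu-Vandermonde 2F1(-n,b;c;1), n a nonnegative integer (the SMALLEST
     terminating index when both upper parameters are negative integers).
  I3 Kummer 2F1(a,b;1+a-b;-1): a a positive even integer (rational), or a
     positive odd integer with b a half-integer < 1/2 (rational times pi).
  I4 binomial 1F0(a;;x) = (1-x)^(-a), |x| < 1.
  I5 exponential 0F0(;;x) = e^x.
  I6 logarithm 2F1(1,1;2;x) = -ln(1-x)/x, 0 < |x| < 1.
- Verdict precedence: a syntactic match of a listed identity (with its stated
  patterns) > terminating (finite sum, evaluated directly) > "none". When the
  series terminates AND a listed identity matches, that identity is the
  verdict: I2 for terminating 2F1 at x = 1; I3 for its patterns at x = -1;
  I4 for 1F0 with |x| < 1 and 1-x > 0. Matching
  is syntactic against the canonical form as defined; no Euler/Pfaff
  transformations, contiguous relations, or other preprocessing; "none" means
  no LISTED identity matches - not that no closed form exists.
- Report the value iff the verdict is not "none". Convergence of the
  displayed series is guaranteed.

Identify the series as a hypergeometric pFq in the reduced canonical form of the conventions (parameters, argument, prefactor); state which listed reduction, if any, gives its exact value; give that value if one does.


Canonical form: C = -\frac{2}{5} times 2F1 with upper {-\frac{5}{7}, \frac{6}{5}}, lower {-\frac{4}{5}}, x = \frac{3}{4}. Verdict: none - at argument \frac{3}{4} the multisets {-\frac{5}{7}, \frac{6}{5}} ; {-\frac{4}{5}} match no listed identity.

First insight: with t_0 = -\frac{2}{5}, (1)_k (C = -2/5) is k! itself.
Adjacent-term ratio: r(k) = \frac{3}{4} * (k-\frac{5}{7}) (k+\frac{6}{5}) / [(k-\frac{4}{5}) (k+1)] - rational in k, leading ratio \frac{3}{4}; with t_0 = -\frac{2}{5}, classification follows.


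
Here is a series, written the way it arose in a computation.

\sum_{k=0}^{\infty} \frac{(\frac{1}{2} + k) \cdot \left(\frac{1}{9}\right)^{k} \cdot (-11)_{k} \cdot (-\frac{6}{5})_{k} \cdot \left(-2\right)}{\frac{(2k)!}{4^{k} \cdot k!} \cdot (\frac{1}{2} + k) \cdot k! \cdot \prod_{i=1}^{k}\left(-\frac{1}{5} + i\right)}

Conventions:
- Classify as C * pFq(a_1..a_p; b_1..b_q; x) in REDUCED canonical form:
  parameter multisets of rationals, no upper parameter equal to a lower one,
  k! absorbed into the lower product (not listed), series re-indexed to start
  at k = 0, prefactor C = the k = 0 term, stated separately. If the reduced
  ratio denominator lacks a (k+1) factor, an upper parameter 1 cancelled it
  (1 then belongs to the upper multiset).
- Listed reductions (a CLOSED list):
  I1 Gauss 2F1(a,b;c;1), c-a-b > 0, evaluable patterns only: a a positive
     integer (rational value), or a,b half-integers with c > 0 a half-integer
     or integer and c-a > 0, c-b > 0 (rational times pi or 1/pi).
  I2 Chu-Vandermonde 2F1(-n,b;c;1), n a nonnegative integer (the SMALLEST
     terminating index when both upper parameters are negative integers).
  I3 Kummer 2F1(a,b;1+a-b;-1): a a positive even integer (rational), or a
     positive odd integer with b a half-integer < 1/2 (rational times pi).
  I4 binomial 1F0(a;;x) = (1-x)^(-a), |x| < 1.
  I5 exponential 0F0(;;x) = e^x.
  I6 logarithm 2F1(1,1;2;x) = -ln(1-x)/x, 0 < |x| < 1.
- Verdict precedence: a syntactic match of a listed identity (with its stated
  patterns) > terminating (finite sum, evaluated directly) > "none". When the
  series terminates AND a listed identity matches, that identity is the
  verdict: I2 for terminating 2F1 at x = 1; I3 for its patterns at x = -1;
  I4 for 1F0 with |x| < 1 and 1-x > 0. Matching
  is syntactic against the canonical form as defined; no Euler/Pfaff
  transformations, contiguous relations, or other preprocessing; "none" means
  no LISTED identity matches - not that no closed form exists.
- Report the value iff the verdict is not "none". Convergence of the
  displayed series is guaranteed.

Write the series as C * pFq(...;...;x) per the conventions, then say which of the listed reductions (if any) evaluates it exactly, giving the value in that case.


This is -2 * 2F2(-11, -\frac{6}{5}; \frac{1}{2}, \frac{4}{5}; \frac{1}{9}) in reduced canonical form. Verdict: terminating at k = 11: the factor (-11)_k kills every later term; summing the 12 survivors is exact. Its exact value is -\frac{690370504883918789930643232}{71734564425524364188799975}.

Structural cue: x = \frac{1}{9} and the factor k + 1/2 cancels (top and bottom), leaving prefactor -2.
Ratio: r(k) = \frac{1}{9} * (k-11) (k-\frac{6}{5}) / [(k+\frac{1}{2}) (k+\frac{4}{5}) (k+1)] - rational in k, leading ratio \frac{1}{9}; with t_0 = -2, classification follows.


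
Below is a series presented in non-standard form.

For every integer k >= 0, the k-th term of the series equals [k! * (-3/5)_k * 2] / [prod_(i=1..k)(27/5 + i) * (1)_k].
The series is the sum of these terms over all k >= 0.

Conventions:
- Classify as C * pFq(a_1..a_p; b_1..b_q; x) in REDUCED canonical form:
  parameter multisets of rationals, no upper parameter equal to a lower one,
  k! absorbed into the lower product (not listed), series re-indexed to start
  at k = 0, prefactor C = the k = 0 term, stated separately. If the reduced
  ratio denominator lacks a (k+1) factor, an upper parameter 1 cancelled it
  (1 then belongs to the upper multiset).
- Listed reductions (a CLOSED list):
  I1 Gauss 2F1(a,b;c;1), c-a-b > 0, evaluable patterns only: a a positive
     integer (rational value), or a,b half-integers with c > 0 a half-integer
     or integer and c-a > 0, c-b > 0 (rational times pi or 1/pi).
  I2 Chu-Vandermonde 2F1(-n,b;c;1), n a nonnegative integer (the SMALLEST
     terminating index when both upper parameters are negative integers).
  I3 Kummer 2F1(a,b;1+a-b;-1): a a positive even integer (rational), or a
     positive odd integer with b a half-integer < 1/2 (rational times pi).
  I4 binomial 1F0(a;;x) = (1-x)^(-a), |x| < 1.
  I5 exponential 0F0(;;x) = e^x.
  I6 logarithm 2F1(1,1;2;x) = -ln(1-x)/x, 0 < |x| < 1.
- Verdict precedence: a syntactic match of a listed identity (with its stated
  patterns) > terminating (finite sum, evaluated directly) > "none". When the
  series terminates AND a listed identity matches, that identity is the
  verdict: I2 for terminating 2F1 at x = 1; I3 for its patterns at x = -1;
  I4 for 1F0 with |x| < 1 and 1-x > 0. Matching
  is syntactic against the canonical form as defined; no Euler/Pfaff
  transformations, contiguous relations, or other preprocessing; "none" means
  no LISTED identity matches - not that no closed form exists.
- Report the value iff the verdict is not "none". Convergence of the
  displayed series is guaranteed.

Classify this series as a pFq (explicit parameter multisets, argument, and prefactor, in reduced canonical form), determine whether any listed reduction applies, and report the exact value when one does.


Prefactor 2, argument 1: 2F1 with upper {-3/5, 1} over lower {32/5}. Verdict: Gauss (I1, integer-parameter pattern) matches (x = 1: the Gamma ratio telescopes since c-a-b = 6 > 0 and a = 1 in Z>0). Hence: 9/5.

Structural cue: with t_0 = 2, the lower running product (C = 2) is a rising factorial.
Ratio: r(k) = 1 * (k-3/5) (k+1) / [(k+32/5) (k+1)] - rational in k. x = 1; t_0 = 2; negate the roots.


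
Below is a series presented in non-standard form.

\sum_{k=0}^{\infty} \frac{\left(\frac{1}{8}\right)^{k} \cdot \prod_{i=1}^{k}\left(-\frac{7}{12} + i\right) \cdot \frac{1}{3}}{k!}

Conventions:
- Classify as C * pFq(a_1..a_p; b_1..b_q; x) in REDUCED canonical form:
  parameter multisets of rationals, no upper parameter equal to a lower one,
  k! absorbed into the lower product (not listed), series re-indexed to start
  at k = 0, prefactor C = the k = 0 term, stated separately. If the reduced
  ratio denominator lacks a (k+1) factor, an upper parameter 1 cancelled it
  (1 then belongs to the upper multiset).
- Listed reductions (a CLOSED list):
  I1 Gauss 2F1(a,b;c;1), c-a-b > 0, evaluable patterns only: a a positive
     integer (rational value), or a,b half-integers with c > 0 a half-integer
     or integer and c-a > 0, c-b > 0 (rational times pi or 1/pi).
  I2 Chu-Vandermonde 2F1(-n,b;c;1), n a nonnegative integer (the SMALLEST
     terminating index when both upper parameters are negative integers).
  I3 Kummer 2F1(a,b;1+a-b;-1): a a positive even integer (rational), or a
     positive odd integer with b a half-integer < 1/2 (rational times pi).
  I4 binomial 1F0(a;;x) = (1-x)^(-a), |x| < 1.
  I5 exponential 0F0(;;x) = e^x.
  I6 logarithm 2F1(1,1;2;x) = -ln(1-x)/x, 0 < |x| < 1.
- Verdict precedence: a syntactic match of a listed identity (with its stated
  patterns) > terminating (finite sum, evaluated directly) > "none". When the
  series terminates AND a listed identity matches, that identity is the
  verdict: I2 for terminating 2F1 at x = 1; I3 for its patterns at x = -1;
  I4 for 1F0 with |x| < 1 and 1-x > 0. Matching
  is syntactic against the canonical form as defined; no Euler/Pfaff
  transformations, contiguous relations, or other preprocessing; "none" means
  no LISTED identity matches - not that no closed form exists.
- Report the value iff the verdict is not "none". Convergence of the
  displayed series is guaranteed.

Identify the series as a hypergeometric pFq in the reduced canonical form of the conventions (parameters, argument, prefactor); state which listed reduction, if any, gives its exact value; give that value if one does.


At argument \frac{1}{8}: a 1F0 with upper {\frac{5}{12}}, lower {-}, scaled by C = \frac{1}{3}. Verdict: binomial (I4) applies (the 1F0 binomial series: exponent -5/12, x = \frac{1}{8}). Sum: \frac{1}{3} \cdot \left(\frac{7}{8}\right)^{-\frac{5}{12}}.

Key step: t_0 being \frac{1}{3}, the running product (prefactor 1/3) telescopes to a rising factorial.
Adjacent-term ratio: r(k) = \frac{1}{8} * (k+\frac{5}{12}) / [(k+1)] - poly over poly, x = \frac{1}{8} from leading terms; C = \frac{1}{3} at k = 0.


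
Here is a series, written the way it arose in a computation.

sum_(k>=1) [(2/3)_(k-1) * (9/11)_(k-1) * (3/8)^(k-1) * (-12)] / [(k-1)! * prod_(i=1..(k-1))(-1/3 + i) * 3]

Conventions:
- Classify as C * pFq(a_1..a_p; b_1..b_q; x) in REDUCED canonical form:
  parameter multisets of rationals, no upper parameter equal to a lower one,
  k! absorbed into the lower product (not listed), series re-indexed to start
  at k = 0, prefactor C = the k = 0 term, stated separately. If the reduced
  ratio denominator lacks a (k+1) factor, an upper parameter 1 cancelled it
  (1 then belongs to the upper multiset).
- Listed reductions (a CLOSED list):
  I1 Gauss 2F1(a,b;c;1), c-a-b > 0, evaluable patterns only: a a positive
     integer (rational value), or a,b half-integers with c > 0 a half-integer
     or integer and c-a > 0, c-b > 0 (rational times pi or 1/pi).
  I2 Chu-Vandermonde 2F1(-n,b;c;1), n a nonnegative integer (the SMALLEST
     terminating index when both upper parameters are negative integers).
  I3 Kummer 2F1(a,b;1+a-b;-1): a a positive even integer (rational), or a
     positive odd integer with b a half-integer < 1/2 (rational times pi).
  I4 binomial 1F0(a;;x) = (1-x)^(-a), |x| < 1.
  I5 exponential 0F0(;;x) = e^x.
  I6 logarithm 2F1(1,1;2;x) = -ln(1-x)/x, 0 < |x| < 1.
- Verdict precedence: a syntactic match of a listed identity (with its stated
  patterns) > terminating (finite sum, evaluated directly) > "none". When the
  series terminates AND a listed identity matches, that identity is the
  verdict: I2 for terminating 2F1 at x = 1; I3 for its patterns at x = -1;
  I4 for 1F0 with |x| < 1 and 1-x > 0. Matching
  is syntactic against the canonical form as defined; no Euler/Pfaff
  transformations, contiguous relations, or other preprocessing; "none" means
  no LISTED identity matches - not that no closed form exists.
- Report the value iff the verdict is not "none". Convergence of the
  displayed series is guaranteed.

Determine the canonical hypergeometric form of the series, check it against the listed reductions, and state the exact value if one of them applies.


The series (x = 3/8) is 1F0: upper {9/11}, lower {-}, prefactor -4. Verdict: the binomial series (I4) applies (the 1F0 binomial series: exponent -9/11, x = 3/8). Value: (-4) * (5/8)^(-9/11).

Key step: from the first term -4: the constant factors (prefactor -4) combine into one prefactor.
Term ratio: r(k) = (3/8) * (k+9/11) / [(k+1)] - rational in k, leading ratio (3/8); with t_0 = -4, classification follows.


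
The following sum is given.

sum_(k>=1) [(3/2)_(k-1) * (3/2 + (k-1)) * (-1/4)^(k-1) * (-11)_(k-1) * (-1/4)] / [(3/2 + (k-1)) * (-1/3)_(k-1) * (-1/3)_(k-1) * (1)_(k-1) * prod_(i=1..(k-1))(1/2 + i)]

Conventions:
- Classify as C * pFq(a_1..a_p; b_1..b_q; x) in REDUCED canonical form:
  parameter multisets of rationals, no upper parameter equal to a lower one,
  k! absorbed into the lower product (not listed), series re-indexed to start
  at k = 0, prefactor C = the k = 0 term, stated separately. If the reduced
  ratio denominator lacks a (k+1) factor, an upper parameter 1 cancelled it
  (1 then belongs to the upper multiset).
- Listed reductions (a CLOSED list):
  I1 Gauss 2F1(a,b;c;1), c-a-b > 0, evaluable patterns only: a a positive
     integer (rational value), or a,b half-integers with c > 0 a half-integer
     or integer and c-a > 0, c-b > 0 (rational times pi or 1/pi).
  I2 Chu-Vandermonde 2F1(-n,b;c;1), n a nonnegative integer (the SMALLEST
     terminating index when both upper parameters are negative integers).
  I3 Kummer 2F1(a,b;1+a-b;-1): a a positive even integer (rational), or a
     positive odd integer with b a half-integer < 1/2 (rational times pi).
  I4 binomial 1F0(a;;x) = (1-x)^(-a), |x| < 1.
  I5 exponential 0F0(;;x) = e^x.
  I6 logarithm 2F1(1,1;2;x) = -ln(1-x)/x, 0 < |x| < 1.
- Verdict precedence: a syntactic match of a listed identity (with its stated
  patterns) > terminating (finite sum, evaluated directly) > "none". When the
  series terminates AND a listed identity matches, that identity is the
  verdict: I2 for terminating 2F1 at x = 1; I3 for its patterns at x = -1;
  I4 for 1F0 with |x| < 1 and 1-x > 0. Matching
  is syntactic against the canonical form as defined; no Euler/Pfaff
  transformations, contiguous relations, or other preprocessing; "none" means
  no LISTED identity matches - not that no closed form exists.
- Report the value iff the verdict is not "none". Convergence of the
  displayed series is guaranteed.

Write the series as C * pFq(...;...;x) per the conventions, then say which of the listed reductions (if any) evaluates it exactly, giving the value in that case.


Classification (C = -1/4): 1F2 with upper {-11}, lower {-1/3, -1/3}, argument x = -1/4. Verdict: terminating (-11 upstairs). 12 nonzero terms in all; added directly. Value: -2556570892483395126065301774373/88531436167099975267778560000.

First insight: t_0 being -1/4, striking the common factor k + 3/2 reduces the term (C = -1/4).
Term ratio: r(k) = (-1/4) * (k-11) / [(k-1/3) (k-1/3) (k+1)] - rational; roots negated = parameters, x = (-1/4), C = -1/4.
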